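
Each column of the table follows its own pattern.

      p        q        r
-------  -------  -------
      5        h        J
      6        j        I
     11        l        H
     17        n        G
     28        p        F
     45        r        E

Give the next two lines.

Column p: 5, 6, 11, 17, 28, 45 → 73 → 118 (each term is the sum of the two before it).
Column q — letters move forward 2 places in the alphabet: h, j, l, n, p, r → t → v.
Column r: letters move back 1 place in the alphabet, so J, I, H, G, F, E → D → C.
So the next two lines are 73  t  D and 118  v  C.

73  t  D; 118  v  C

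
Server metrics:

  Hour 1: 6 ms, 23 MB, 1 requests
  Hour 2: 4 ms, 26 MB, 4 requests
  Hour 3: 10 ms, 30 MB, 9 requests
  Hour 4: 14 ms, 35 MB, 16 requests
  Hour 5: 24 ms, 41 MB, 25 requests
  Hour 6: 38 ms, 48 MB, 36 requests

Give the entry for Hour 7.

62 ms, 56 MB, 49 requests

Ms: each term is the sum of the two before it; 6, 4, 10, 14, 24, 38 → 62.
MB: differences are 3, 4, 5, … (increasing by 1 each time); 23, 26, 30, 35, 41, 48 → 56.
Requests: perfect squares: 1², 2², 3², …; 1, 4, 9, 16, 25, 36 → 49.
So the next line is 62 ms, 56 MB, 49 requests.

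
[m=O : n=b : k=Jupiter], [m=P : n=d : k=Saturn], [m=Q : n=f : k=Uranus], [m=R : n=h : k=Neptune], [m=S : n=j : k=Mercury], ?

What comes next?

M — letters move forward 1 place in the alphabet: O, P, Q, R, S → T.
For the n, letters move forward 2 places in the alphabet: b, d, f, h, j → l.
K: Jupiter, Saturn, Uranus, Neptune, Mercury → Venus (runs through the planets Mercury→Neptune).
So the next tuple is [m=T : n=l : k=Venus].

[m=T : n=l : k=Venus]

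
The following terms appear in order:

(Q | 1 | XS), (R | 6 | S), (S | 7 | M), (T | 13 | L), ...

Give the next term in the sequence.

(U | 20 | XL)

Letter: letters move forward 1 place in the alphabet; Q, R, S, T → U.
Second coordinate: 1, 6, 7, 13 → 20 (each term is the sum of the two before it).
Size: runs through clothing sizes XS→XL, so XS, S, M, L → XL.
Putting it together: (U | 20 | XL).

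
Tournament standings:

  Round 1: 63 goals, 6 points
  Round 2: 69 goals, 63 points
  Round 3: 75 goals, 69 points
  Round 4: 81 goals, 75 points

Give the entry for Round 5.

Goals — +6 each step: 63, 69, 75, 81 → 87.
Points: always the previous value of the goals; 6, 63, 69, 75 → 81.
Combining the parts gives 87 goals, 81 points.

87 goals, 81 points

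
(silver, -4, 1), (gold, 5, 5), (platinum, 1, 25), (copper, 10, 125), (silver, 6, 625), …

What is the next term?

(gold, 15, 3125)

Metal: repeats silver → gold → platinum → copper, so silver, gold, platinum, copper, silver → gold.
Second value: alternating steps +9, −4, +9, −4, …; -4, 5, 1, 10, 6 → 15.
Third value: 1, 5, 25, 125, 625 → 3125 (×5 each step).
Combining the parts gives (gold, 15, 3125).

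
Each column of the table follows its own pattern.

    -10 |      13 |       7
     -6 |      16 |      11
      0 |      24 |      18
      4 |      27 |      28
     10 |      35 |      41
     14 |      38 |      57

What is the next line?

20  46  76

First component: -10, -6, 0, 4, 10, 14 → 20 (alternating steps +4, +6, +4, +6, …).
Second component — alternating steps +3, +8, +3, +8, …: 13, 16, 24, 27, 35, 38 → 46.
Third component: 7, 11, 18, 28, 41, 57 → 76 (differences are 4, 7, 10, … (increasing by 3 each time)).
Combining the parts gives 20  46  76.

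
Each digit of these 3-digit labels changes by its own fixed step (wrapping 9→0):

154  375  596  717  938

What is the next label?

For the first digit, +2 each step, mod 10: 1, 3, 5, 7, 9 → 1.
For the second digit, +2 each step, mod 10: 5, 7, 9, 1, 3 → 5.
For the third digit, +1 each step, mod 10: 4, 5, 6, 7, 8 → 9.
Combining the parts gives 159.

159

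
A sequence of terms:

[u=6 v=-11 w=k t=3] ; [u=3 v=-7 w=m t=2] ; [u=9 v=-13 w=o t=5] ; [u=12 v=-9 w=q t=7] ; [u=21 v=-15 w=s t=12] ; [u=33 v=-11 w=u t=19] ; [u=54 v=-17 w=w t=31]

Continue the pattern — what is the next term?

U goes 6, 3, 9, 12, 21, 33, 54 → 87 (each term is the sum of the two before it).
V: alternating steps +4, −6, +4, −6, …; -11, -7, -13, -9, -15, -11, -17 → -13.
W: letters move forward 2 places in the alphabet; k, m, o, q, s, u, w → y.
T: each term is the sum of the two before it, so 3, 2, 5, 7, 12, 19, 31 → 50.
Putting it together: [u=87 v=-13 w=y t=50].

[u=87 v=-13 w=y t=50]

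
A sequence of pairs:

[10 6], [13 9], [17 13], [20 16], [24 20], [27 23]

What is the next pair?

First slot — alternating steps +3, +4, +3, +4, …: 10, 13, 17, 20, 24, 27 → 31.
Second slot: 6, 9, 13, 16, 20, 23 → 27 (always 4 less than the first slot).
Putting it together: [31 27].

[31 27]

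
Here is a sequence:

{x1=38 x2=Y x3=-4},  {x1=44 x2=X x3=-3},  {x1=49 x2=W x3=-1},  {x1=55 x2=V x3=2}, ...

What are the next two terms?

For the x1, alternating steps +6, +5, +6, +5, …: 38, 44, 49, 55 → 60 → 66.
For the x2, letters move back 1 place in the alphabet: Y, X, W, V → U → T.
X3 — differences are 1, 2, 3, … (increasing by 1 each time): -4, -3, -1, 2 → 6 → 11.
So the next two terms are {x1=60 x2=U x3=6} and {x1=66 x2=T x3=11}.

{x1=60 x2=U x3=6}, {x1=66 x2=T x3=11}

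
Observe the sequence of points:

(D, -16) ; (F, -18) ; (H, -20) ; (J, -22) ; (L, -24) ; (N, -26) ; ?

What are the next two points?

(P, -28), (R, -30)

Letter: D, F, H, J, L, N → P → R (letters move forward 2 places in the alphabet).
For the second entry, −2 each step: -16, -18, -20, -22, -24, -26 → -28 → -30.
So the next two points are (P, -28) and (R, -30).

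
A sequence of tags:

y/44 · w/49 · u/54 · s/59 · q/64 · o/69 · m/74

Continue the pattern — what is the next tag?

Letter: letters move back 2 places in the alphabet; y, w, u, s, q, o, m → k.
Second component: 44, 49, 54, 59, 64, 69, 74 → 79 (+5 each step).
Combining the parts gives k/79.

k/79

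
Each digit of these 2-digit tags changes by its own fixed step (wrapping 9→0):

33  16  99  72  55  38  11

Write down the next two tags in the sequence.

First digit goes 3, 1, 9, 7, 5, 3, 1 → 9 → 7 (−2 each step, mod 10).
Second digit goes 3, 6, 9, 2, 5, 8, 1 → 4 → 7 (+3 each step, mod 10).
So the next two tags are 94 and 77.

94, 77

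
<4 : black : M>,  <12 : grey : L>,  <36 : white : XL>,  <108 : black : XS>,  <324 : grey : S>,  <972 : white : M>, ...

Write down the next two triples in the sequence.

First value: ×3 each step; 4, 12, 36, 108, 324, 972 → 2916 → 8748.
For the shade, repeats black → grey → white: black, grey, white, black, grey, white → black → grey.
For the size, repeats M → L → XL → XS → S: M, L, XL, XS, S, M → L → XL.
Putting the parts together: <2916 : black : L> and then <8748 : grey : XL>.

<2916 : black : L>, <8748 : grey : XL>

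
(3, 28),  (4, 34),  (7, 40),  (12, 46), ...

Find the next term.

First part goes 3, 4, 7, 12 → 19 (differences are 1, 3, 5, … (increasing by 2 each time)).
Second part: 28, 34, 40, 46 → 52 (+6 each step).
Combining the parts gives (19, 52).

(19, 52)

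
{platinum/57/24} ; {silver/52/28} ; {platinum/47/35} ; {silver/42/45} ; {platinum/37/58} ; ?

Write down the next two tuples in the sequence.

{silver/32/74}, {platinum/27/93}

For the metal, alternates platinum ↔ silver: platinum, silver, platinum, silver, platinum → silver → platinum.
Second component: −5 each step, so 57, 52, 47, 42, 37 → 32 → 27.
Third component — differences are 4, 7, 10, … (increasing by 3 each time): 24, 28, 35, 45, 58 → 74 → 93.
So the next two tuples are {silver/32/74} and {platinum/27/93}.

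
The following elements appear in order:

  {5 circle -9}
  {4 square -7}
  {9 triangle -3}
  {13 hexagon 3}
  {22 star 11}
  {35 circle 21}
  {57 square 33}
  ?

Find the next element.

{92 triangle 47}

For the first value, each term is the sum of the two before it: 5, 4, 9, 13, 22, 35, 57 → 92.
Shape — repeats circle → square → triangle → hexagon → star: circle, square, triangle, hexagon, star, circle, square → triangle.
Third value: differences are 2, 4, 6, … (increasing by 2 each time); -9, -7, -3, 3, 11, 21, 33 → 47.
So the next element is {92 triangle 47}.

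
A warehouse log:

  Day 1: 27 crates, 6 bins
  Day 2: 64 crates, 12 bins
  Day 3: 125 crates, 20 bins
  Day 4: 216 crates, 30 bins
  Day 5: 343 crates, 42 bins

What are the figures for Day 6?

512 crates, 56 bins

Crates: perfect cubes: 3³, 4³, 5³, …; 27, 64, 125, 216, 343 → 512.
Bins — differences are 6, 8, 10, … (increasing by 2 each time): 6, 12, 20, 30, 42 → 56.
Putting it together: 512 crates, 56 bins.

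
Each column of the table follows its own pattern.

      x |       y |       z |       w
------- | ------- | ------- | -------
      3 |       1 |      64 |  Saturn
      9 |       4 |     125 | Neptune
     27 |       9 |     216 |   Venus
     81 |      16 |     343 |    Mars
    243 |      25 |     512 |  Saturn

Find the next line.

729  36  729  Neptune

For the column x, ×3 each step: 3, 9, 27, 81, 243 → 729.
Column y goes 1, 4, 9, 16, 25 → 36 (perfect squares: 1², 2², 3², …).
Column z: 64, 125, 216, 343, 512 → 729 (perfect cubes: 4³, 5³, 6³, …).
For the column w, repeats Saturn → Neptune → Venus → Mars: Saturn, Neptune, Venus, Mars, Saturn → Neptune.
Putting it together: 729  36  729  Neptune.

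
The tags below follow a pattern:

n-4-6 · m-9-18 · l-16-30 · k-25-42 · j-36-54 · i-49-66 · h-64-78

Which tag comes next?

Letter: n, m, l, k, j, i, h → g (letters move back 1 place in the alphabet).
Second component: 4, 9, 16, 25, 36, 49, 64 → 81 (perfect squares: 2², 3², 4², …).
Third component goes 6, 18, 30, 42, 54, 66, 78 → 90 (+12 each step).
Combining the parts gives g-81-90.

g-81-90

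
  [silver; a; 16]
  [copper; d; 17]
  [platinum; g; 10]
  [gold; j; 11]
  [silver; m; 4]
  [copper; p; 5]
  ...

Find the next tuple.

Metal goes silver, copper, platinum, gold, silver, copper → platinum (repeats silver → copper → platinum → gold).
Letter: letters move forward 3 places in the alphabet, so a, d, g, j, m, p → s.
Third coordinate: alternating steps +1, −7, +1, −7, …; 16, 17, 10, 11, 4, 5 → -2.
So the next tuple is [platinum; s; -2].

[platinum; s; -2]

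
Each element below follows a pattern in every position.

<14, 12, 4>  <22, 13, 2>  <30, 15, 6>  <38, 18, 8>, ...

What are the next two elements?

<46, 22, 14>, <54, 27, 22>

First value — +8 each step: 14, 22, 30, 38 → 46 → 54.
Second value — differences are 1, 2, 3, … (increasing by 1 each time): 12, 13, 15, 18 → 22 → 27.
Third value — each term is the sum of the two before it: 4, 2, 6, 8 → 14 → 22.
Putting the parts together: <46, 22, 14> and then <54, 27, 22>.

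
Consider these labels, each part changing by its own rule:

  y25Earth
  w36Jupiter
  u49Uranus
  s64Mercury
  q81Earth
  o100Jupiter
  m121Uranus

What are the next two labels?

Letter goes y, w, u, s, q, o, m → k → i (letters move back 2 places in the alphabet).
Second component: perfect squares: 5², 6², 7², …, so 25, 36, 49, 64, 81, 100, 121 → 144 → 169.
Planet: Earth, Jupiter, Uranus, Mercury, Earth, Jupiter, Uranus → Mercury → Earth (repeats Earth → Jupiter → Uranus → Mercury).
So the next two labels are k144Mercury and i169Earth.

k144Mercury, i169Earth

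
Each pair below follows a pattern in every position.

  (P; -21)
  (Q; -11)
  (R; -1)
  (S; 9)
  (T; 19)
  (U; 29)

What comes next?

Letter: letters move forward 1 place in the alphabet, so P, Q, R, S, T, U → V.
Second value: +10 each step, so -21, -11, -1, 9, 19, 29 → 39.
Putting it together: (V; 39).

(V; 39)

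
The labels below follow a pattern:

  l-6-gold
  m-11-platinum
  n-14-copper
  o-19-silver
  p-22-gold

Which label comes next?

q-27-platinum

For the letter, letters move forward 1 place in the alphabet: l, m, n, o, p → q.
Second component: alternating steps +5, +3, +5, +3, …, so 6, 11, 14, 19, 22 → 27.
Metal — repeats gold → platinum → copper → silver: gold, platinum, copper, silver, gold → platinum.
Putting it together: q-27-platinum.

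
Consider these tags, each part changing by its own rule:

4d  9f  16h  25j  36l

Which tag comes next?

For the first component, perfect squares: 2², 3², 4², …: 4, 9, 16, 25, 36 → 49.
Letter goes d, f, h, j, l → n (letters move forward 2 places in the alphabet).
So the next tag is 49n.

49n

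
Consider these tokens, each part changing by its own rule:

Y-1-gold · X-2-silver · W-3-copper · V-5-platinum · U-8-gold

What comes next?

T-13-silver

Letter: letters move back 1 place in the alphabet; Y, X, W, V, U → T.
Second component: 1, 2, 3, 5, 8 → 13 (each term is the sum of the two before it).
Metal — repeats gold → silver → copper → platinum: gold, silver, copper, platinum, gold → silver.
Putting it together: T-13-silver.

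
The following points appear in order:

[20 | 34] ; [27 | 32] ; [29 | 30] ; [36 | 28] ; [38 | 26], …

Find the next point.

[45 | 24]

For the first value, alternating steps +7, +2, +7, +2, …: 20, 27, 29, 36, 38 → 45.
Second value: −2 each step, so 34, 32, 30, 28, 26 → 24.
So the next point is [45 | 24].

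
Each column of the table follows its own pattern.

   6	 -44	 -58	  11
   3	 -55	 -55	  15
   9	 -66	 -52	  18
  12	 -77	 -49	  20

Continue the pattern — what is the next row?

21  -88  -46  21

For the first component, each term is the sum of the two before it: 6, 3, 9, 12 → 21.
Second component goes -44, -55, -66, -77 → -88 (−11 each step).
Third component — +3 each step: -58, -55, -52, -49 → -46.
Fourth component — differences are 4, 3, 2, … (decreasing by 1 each time): 11, 15, 18, 20 → 21.
Putting it together: 21  -88  -46  21.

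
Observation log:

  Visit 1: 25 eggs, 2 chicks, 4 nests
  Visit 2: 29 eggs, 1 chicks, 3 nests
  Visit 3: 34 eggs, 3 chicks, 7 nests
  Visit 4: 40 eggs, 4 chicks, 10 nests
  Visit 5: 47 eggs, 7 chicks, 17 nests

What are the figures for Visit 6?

55 eggs, 11 chicks, 27 nests

Eggs — differences are 4, 5, 6, … (increasing by 1 each time): 25, 29, 34, 40, 47 → 55.
Chicks goes 2, 1, 3, 4, 7 → 11 (each term is the sum of the two before it).
Nests — each term is the sum of the two before it: 4, 3, 7, 10, 17 → 27.
So the next record is 55 eggs, 11 chicks, 27 nests.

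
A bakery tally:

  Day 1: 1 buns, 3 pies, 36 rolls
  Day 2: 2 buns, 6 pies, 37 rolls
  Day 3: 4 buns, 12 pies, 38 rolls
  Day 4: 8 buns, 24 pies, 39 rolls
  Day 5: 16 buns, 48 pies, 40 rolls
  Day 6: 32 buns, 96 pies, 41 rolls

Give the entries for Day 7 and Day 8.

Buns — ×2 each step: 1, 2, 4, 8, 16, 32 → 64 → 128.
Pies: ×2 each step; 3, 6, 12, 24, 48, 96 → 192 → 384.
For the rolls, +1 each step: 36, 37, 38, 39, 40, 41 → 42 → 43.
Putting the parts together: 64 buns, 192 pies, 42 rolls and then 128 buns, 384 pies, 43 rolls.

64 buns, 192 pies, 42 rolls; 128 buns, 384 pies, 43 rolls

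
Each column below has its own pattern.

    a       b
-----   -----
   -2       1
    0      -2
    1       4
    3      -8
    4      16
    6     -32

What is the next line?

Column a: alternating steps +2, +1, +2, +1, …; -2, 0, 1, 3, 4, 6 → 7.
Column b: 1, -2, 4, -8, 16, -32 → 64 (×(-2) each step).
Putting it together: 7  64.

7  64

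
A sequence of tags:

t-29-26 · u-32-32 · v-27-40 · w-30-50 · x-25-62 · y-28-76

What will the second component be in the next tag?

23

Second component: 29, 32, 27, 30, 25, 28 → 23 (alternating steps +3, −5, +3, −5, …).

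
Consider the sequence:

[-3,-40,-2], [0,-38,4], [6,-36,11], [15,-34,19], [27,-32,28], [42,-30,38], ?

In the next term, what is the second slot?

For the second slot, +2 each step: -40, -38, -36, -34, -32, -30 → -28.

-28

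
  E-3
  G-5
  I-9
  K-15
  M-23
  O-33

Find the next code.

Letter: letters move forward 2 places in the alphabet, so E, G, I, K, M, O → Q.
Second component: differences are 2, 4, 6, … (increasing by 2 each time), so 3, 5, 9, 15, 23, 33 → 45.
Putting it together: Q-45.

Q-45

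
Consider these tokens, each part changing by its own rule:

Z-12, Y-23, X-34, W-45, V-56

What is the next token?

Letter — letters move back 1 place in the alphabet: Z, Y, X, W, V → U.
Second component: +11 each step; 12, 23, 34, 45, 56 → 67.
So the next token is U-67.

U-67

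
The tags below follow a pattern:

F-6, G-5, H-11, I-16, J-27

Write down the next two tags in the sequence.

K-43 then L-70

Letter: F, G, H, I, J → K → L (letters move forward 1 place in the alphabet).
Second component goes 6, 5, 11, 16, 27 → 43 → 70 (each term is the sum of the two before it).
So the next two tags are K-43 and L-70.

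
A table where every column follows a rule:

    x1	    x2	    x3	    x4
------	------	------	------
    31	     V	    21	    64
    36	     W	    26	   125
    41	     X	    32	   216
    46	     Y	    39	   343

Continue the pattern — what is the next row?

Column x1 — +5 each step: 31, 36, 41, 46 → 51.
Column x2: V, W, X, Y → Z (letters move forward 1 place in the alphabet).
Column x3 goes 21, 26, 32, 39 → 47 (differences are 5, 6, 7, … (increasing by 1 each time)).
Column x4 goes 64, 125, 216, 343 → 512 (perfect cubes: 4³, 5³, 6³, …).
Combining the parts gives 51  Z  47  512.

51  Z  47  512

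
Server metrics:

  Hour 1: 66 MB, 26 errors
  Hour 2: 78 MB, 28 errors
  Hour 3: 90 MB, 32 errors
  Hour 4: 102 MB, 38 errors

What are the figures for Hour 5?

MB: +12 each step; 66, 78, 90, 102 → 114.
Errors: 26, 28, 32, 38 → 46 (differences are 2, 4, 6, … (increasing by 2 each time)).
So the next line is 114 MB, 46 errors.

114 MB, 46 errors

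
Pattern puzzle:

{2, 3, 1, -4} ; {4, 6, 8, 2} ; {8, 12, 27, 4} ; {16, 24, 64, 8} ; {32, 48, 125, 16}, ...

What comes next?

{64, 96, 216, 32}

For the first value, ×2 each step: 2, 4, 8, 16, 32 → 64.
Second value — ×2 each step: 3, 6, 12, 24, 48 → 96.
Third value: perfect cubes: 1³, 2³, 3³, …, so 1, 8, 27, 64, 125 → 216.
Fourth value goes -4, 2, 4, 8, 16 → 32 (always the previous value of the first value).
Combining the parts gives {64, 96, 216, 32}.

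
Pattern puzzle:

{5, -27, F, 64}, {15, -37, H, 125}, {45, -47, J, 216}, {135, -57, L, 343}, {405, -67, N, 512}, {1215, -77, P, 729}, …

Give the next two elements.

First coordinate: ×3 each step, so 5, 15, 45, 135, 405, 1215 → 3645 → 10935.
Second coordinate: -27, -37, -47, -57, -67, -77 → -87 → -97 (−10 each step).
Letter: letters move forward 2 places in the alphabet; F, H, J, L, N, P → R → T.
Fourth coordinate goes 64, 125, 216, 343, 512, 729 → 1000 → 1331 (perfect cubes: 4³, 5³, 6³, …).
So the next two elements are {3645, -87, R, 1000} and {10935, -97, T, 1331}.

{3645, -87, R, 1000}, {10935, -97, T, 1331}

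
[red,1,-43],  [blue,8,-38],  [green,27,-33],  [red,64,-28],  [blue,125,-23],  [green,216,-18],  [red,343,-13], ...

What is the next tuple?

[blue,512,-8]

Colour: repeats red → blue → green, so red, blue, green, red, blue, green, red → blue.
Second part: 1, 8, 27, 64, 125, 216, 343 → 512 (perfect cubes: 1³, 2³, 3³, …).
Third part: +5 each step; -43, -38, -33, -28, -23, -18, -13 → -8.
Putting it together: [blue,512,-8].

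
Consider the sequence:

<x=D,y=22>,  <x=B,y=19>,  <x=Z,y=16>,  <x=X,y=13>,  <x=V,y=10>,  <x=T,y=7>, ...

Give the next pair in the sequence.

<x=R,y=4>

X goes D, B, Z, X, V, T → R (letters move back 2 places in the alphabet, wrapping A→Z).
For the y, −3 each step: 22, 19, 16, 13, 10, 7 → 4.
Putting it together: <x=R,y=4>.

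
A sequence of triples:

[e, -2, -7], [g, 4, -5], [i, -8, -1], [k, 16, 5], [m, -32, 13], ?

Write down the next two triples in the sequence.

Letter goes e, g, i, k, m → o → q (letters move forward 2 places in the alphabet).
Second entry — ×(-2) each step: -2, 4, -8, 16, -32 → 64 → -128.
Third entry: differences are 2, 4, 6, … (increasing by 2 each time); -7, -5, -1, 5, 13 → 23 → 35.
So the next two triples are [o, 64, 23] and [q, -128, 35].

[o, 64, 23], [q, -128, 35]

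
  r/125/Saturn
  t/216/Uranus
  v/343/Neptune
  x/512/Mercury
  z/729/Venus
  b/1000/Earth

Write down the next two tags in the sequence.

d/1331/Mars, f/1728/Jupiter

Letter: letters move forward 2 places in the alphabet, wrapping Z→A; r, t, v, x, z, b → d → f.
Second component goes 125, 216, 343, 512, 729, 1000 → 1331 → 1728 (perfect cubes: 5³, 6³, 7³, …).
Planet: Saturn, Uranus, Neptune, Mercury, Venus, Earth → Mars → Jupiter (runs through the planets Mercury→Neptune).
So the next two tags are d/1331/Mars and f/1728/Jupiter.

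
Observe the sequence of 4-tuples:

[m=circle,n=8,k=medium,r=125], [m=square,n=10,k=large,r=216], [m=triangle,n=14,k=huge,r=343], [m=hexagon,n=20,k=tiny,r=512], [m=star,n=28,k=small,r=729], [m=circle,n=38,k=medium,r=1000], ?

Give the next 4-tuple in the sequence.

M: circle, square, triangle, hexagon, star, circle → square (repeats circle → square → triangle → hexagon → star).
N goes 8, 10, 14, 20, 28, 38 → 50 (differences are 2, 4, 6, … (increasing by 2 each time)).
K goes medium, large, huge, tiny, small, medium → large (repeats medium → large → huge → tiny → small).
R: 125, 216, 343, 512, 729, 1000 → 1331 (perfect cubes: 5³, 6³, 7³, …).
Combining the parts gives [m=square,n=50,k=large,r=1331].

[m=square,n=50,k=large,r=1331]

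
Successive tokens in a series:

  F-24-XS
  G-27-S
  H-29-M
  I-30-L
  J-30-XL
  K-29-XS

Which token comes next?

Letter goes F, G, H, I, J, K → L (letters move forward 1 place in the alphabet).
Second component: differences are 3, 2, 1, … (decreasing by 1 each time), so 24, 27, 29, 30, 30, 29 → 27.
For the size, repeats XS → S → M → L → XL: XS, S, M, L, XL, XS → S.
So the next token is L-27-S.

L-27-S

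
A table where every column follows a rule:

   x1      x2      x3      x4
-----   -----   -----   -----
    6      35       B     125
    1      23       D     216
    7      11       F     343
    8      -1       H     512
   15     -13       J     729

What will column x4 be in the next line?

Column x4 — perfect cubes: 5³, 6³, 7³, …: 125, 216, 343, 512, 729 → 1000.

1000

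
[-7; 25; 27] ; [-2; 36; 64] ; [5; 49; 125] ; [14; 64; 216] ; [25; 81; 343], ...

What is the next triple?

[38; 100; 512]

First component: -7, -2, 5, 14, 25 → 38 (differences are 5, 7, 9, … (increasing by 2 each time)).
Second component: 25, 36, 49, 64, 81 → 100 (perfect squares: 5², 6², 7², …).
For the third component, perfect cubes: 3³, 4³, 5³, …: 27, 64, 125, 216, 343 → 512.
Putting it together: [38; 100; 512].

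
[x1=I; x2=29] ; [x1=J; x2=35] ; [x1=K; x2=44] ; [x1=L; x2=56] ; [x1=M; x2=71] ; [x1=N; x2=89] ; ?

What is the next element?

X1: I, J, K, L, M, N → O (letters move forward 1 place in the alphabet).
X2: differences are 6, 9, 12, … (increasing by 3 each time); 29, 35, 44, 56, 71, 89 → 110.
So the next element is [x1=O; x2=110].

[x1=O; x2=110]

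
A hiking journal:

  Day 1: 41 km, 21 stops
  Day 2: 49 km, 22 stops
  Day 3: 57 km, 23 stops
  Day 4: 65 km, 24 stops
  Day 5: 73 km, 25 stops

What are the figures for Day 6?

Km: 41, 49, 57, 65, 73 → 81 (+8 each step).
Stops — +1 each step: 21, 22, 23, 24, 25 → 26.
Combining the parts gives 81 km, 26 stops.

81 km, 26 stops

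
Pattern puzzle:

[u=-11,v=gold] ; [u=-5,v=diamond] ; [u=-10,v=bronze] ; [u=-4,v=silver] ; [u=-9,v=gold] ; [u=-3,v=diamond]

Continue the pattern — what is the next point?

For the u, alternating steps +6, −5, +6, −5, …: -11, -5, -10, -4, -9, -3 → -8.
V: repeats gold → diamond → bronze → silver; gold, diamond, bronze, silver, gold, diamond → bronze.
Combining the parts gives [u=-8,v=bronze].

[u=-8,v=bronze]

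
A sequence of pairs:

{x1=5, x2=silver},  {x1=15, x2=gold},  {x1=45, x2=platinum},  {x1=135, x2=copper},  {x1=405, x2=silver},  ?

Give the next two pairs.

{x1=1215, x2=gold}, {x1=3645, x2=platinum}

X1 — ×3 each step: 5, 15, 45, 135, 405 → 1215 → 3645.
X2: repeats silver → gold → platinum → copper, so silver, gold, platinum, copper, silver → gold → platinum.
Putting the parts together: {x1=1215, x2=gold} and then {x1=3645, x2=platinum}.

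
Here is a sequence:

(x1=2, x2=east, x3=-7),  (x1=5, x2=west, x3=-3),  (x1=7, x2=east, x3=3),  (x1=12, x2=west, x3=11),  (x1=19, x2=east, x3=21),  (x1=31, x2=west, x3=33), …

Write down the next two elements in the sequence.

(x1=50, x2=east, x3=47), (x1=81, x2=west, x3=63)

X1: each term is the sum of the two before it; 2, 5, 7, 12, 19, 31 → 50 → 81.
X2: alternates east ↔ west; east, west, east, west, east, west → east → west.
X3 — differences are 4, 6, 8, … (increasing by 2 each time): -7, -3, 3, 11, 21, 33 → 47 → 63.
So the next two elements are (x1=50, x2=east, x3=47) and (x1=81, x2=west, x3=63).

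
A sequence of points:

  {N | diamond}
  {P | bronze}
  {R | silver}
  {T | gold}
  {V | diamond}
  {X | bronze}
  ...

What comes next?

{Z | silver}

Letter goes N, P, R, T, V, X → Z (letters move forward 2 places in the alphabet).
Rank: diamond, bronze, silver, gold, diamond, bronze → silver (repeats diamond → bronze → silver → gold).
Combining the parts gives {Z | silver}.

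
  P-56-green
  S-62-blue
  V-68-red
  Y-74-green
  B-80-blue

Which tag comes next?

Letter goes P, S, V, Y, B → E (letters move forward 3 places in the alphabet, wrapping Z→A).
Second component: +6 each step; 56, 62, 68, 74, 80 → 86.
Colour goes green, blue, red, green, blue → red (repeats green → blue → red).
Combining the parts gives E-86-red.

E-86-red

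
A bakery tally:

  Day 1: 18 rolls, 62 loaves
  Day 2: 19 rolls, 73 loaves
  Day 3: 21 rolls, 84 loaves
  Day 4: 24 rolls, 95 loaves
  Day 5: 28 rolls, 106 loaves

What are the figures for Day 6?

33 rolls, 117 loaves

Rolls: differences are 1, 2, 3, … (increasing by 1 each time), so 18, 19, 21, 24, 28 → 33.
Loaves: +11 each step; 62, 73, 84, 95, 106 → 117.
Combining the parts gives 33 rolls, 117 loaves.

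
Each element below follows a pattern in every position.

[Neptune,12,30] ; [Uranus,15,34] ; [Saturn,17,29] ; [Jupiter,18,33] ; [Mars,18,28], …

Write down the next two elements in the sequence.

[Earth,17,32], [Venus,15,27]

Planet: Neptune, Uranus, Saturn, Jupiter, Mars → Earth → Venus (runs backward through the planets Mercury→Neptune).
Second entry: differences are 3, 2, 1, … (decreasing by 1 each time), so 12, 15, 17, 18, 18 → 17 → 15.
Third entry goes 30, 34, 29, 33, 28 → 32 → 27 (alternating steps +4, −5, +4, −5, …).
Putting the parts together: [Earth,17,32] and then [Venus,15,27].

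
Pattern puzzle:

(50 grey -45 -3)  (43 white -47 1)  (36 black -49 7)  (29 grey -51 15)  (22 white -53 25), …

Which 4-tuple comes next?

First coordinate goes 50, 43, 36, 29, 22 → 15 (−7 each step).
Shade: grey, white, black, grey, white → black (repeats grey → white → black).
For the third coordinate, −2 each step: -45, -47, -49, -51, -53 → -55.
Fourth coordinate: differences are 4, 6, 8, … (increasing by 2 each time); -3, 1, 7, 15, 25 → 37.
Putting it together: (15 black -55 37).

(15 black -55 37)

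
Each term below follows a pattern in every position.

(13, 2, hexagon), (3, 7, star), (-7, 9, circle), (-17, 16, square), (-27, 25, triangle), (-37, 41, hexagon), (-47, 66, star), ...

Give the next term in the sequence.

(-57, 107, circle)

First value goes 13, 3, -7, -17, -27, -37, -47 → -57 (−10 each step).
Second value: 2, 7, 9, 16, 25, 41, 66 → 107 (each term is the sum of the two before it).
Shape: repeats hexagon → star → circle → square → triangle; hexagon, star, circle, square, triangle, hexagon, star → circle.
So the next term is (-57, 107, circle).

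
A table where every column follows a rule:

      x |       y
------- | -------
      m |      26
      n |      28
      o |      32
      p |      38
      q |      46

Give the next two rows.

Column x: m, n, o, p, q → r → s (letters move forward 1 place in the alphabet).
For the column y, differences are 2, 4, 6, … (increasing by 2 each time): 26, 28, 32, 38, 46 → 56 → 68.
Putting the parts together: r  56 and then s  68.

r  56; s  68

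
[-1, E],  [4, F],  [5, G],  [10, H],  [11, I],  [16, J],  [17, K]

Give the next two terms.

First part: -1, 4, 5, 10, 11, 16, 17 → 22 → 23 (alternating steps +5, +1, +5, +1, …).
Letter: letters move forward 1 place in the alphabet; E, F, G, H, I, J, K → L → M.
Putting the parts together: [22, L] and then [23, M].

[22, L], [23, M]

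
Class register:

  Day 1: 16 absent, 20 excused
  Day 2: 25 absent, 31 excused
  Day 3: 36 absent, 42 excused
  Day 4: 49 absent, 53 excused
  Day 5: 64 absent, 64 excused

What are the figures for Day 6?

Absent: perfect squares: 4², 5², 6², …; 16, 25, 36, 49, 64 → 81.
Excused: +11 each step; 20, 31, 42, 53, 64 → 75.
Putting it together: 81 absent, 75 excused.

81 absent, 75 excused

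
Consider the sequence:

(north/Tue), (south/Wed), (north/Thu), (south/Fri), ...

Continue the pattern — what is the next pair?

For the direction, alternates north ↔ south: north, south, north, south → north.
Day: runs through the weekdays Mon→Sun; Tue, Wed, Thu, Fri → Sat.
Putting it together: (north/Sat).

(north/Sat)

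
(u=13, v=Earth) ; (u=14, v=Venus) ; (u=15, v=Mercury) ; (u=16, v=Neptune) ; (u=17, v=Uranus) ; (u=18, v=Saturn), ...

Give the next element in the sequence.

(u=19, v=Jupiter)

U goes 13, 14, 15, 16, 17, 18 → 19 (+1 each step).
V: runs backward through the planets Mercury→Neptune, so Earth, Venus, Mercury, Neptune, Uranus, Saturn → Jupiter.
So the next element is (u=19, v=Jupiter).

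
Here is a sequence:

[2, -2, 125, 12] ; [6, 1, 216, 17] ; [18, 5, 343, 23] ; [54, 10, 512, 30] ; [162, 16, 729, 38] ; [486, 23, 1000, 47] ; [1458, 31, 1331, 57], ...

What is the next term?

[4374, 40, 1728, 68]

For the first part, ×3 each step: 2, 6, 18, 54, 162, 486, 1458 → 4374.
Second part: -2, 1, 5, 10, 16, 23, 31 → 40 (differences are 3, 4, 5, … (increasing by 1 each time)).
Third part — perfect cubes: 5³, 6³, 7³, …: 125, 216, 343, 512, 729, 1000, 1331 → 1728.
Fourth part: differences are 5, 6, 7, … (increasing by 1 each time), so 12, 17, 23, 30, 38, 47, 57 → 68.
Combining the parts gives [4374, 40, 1728, 68].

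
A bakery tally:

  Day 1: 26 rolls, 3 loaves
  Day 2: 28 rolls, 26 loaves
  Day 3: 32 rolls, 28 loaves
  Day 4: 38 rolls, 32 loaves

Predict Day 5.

46 rolls, 38 loaves

Rolls: differences are 2, 4, 6, … (increasing by 2 each time); 26, 28, 32, 38 → 46.
Loaves goes 3, 26, 28, 32 → 38 (always the previous value of the rolls).
So the next line is 46 rolls, 38 loaves.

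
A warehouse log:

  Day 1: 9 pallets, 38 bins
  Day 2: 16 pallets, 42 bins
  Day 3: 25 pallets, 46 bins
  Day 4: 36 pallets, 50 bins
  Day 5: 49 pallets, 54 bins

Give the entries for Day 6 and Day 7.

64 pallets, 58 bins; 81 pallets, 62 bins

Pallets: perfect squares: 3², 4², 5², …; 9, 16, 25, 36, 49 → 64 → 81.
Bins: +4 each step, so 38, 42, 46, 50, 54 → 58 → 62.
So the next two rows are 64 pallets, 58 bins and 81 pallets, 62 bins.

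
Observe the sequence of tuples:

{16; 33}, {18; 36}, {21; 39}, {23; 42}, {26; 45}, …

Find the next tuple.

{28; 48}

First coordinate: alternating steps +2, +3, +2, +3, …; 16, 18, 21, 23, 26 → 28.
For the second coordinate, +3 each step: 33, 36, 39, 42, 45 → 48.
Combining the parts gives {28; 48}.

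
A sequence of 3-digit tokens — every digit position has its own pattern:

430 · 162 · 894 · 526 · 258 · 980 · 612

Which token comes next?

First digit — −3 each step, mod 10: 4, 1, 8, 5, 2, 9, 6 → 3.
Second digit — +3 each step, mod 10: 3, 6, 9, 2, 5, 8, 1 → 4.
Third digit goes 0, 2, 4, 6, 8, 0, 2 → 4 (+2 each step, mod 10).
Combining the parts gives 344.

344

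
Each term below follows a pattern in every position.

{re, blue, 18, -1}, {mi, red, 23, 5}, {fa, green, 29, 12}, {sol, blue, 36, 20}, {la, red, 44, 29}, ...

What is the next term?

Note — runs through the solfège scale do→ti: re, mi, fa, sol, la → ti.
Colour: repeats blue → red → green; blue, red, green, blue, red → green.
Third component: differences are 5, 6, 7, … (increasing by 1 each time), so 18, 23, 29, 36, 44 → 53.
Fourth component: -1, 5, 12, 20, 29 → 39 (differences are 6, 7, 8, … (increasing by 1 each time)).
Putting it together: {ti, green, 53, 39}.

{ti, green, 53, 39}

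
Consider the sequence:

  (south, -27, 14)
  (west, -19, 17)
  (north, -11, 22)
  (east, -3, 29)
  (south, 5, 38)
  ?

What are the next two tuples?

Direction goes south, west, north, east, south → west → north (repeats south → west → north → east).
For the second entry, +8 each step: -27, -19, -11, -3, 5 → 13 → 21.
Third entry: differences are 3, 5, 7, … (increasing by 2 each time), so 14, 17, 22, 29, 38 → 49 → 62.
Putting the parts together: (west, 13, 49) and then (north, 21, 62).

(west, 13, 49), (north, 21, 62)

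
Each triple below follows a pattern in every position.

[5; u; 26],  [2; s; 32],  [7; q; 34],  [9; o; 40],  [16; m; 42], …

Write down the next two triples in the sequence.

[25; k; 48], [41; i; 50]

First coordinate: 5, 2, 7, 9, 16 → 25 → 41 (each term is the sum of the two before it).
For the letter, letters move back 2 places in the alphabet: u, s, q, o, m → k → i.
For the third coordinate, alternating steps +6, +2, +6, +2, …: 26, 32, 34, 40, 42 → 48 → 50.
So the next two triples are [25; k; 48] and [41; i; 50].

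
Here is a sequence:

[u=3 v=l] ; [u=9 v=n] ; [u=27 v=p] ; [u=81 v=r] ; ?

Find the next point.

[u=243 v=t]

U: ×3 each step; 3, 9, 27, 81 → 243.
V: letters move forward 2 places in the alphabet; l, n, p, r → t.
Putting it together: [u=243 v=t].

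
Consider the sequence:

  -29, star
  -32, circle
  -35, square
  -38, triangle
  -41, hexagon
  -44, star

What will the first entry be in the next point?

First entry: −3 each step; -29, -32, -35, -38, -41, -44 → -47.
Shape: repeats star → circle → square → triangle → hexagon; star, circle, square, triangle, hexagon, star → circle.

-47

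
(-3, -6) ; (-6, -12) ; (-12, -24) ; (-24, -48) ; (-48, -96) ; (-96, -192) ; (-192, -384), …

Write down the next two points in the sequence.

First value — ×2 each step: -3, -6, -12, -24, -48, -96, -192 → -384 → -768.
Second value goes -6, -12, -24, -48, -96, -192, -384 → -768 → -1536 (always 2 × the first value).
Putting the parts together: (-384, -768) and then (-768, -1536).

(-384, -768), (-768, -1536)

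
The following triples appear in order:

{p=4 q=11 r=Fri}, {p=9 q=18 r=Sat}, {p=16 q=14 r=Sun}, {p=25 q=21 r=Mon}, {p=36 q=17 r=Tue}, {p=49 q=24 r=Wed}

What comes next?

{p=64 q=20 r=Thu}

P: perfect squares: 2², 3², 4², …; 4, 9, 16, 25, 36, 49 → 64.
For the q, alternating steps +7, −4, +7, −4, …: 11, 18, 14, 21, 17, 24 → 20.
R — runs through the weekdays Mon→Sun: Fri, Sat, Sun, Mon, Tue, Wed → Thu.
Putting it together: {p=64 q=20 r=Thu}.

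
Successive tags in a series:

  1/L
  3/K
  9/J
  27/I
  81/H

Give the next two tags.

For the first component, ×3 each step: 1, 3, 9, 27, 81 → 243 → 729.
Letter: letters move back 1 place in the alphabet; L, K, J, I, H → G → F.
So the next two tags are 243/G and 729/F.

243/G, 729/F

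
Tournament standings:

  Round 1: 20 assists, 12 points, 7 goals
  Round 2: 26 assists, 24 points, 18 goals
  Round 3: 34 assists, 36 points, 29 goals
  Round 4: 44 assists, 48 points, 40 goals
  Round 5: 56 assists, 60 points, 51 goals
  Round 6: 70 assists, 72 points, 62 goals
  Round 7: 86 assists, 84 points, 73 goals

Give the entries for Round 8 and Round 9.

104 assists, 96 points, 84 goals; 124 assists, 108 points, 95 goals

Assists: differences are 6, 8, 10, … (increasing by 2 each time), so 20, 26, 34, 44, 56, 70, 86 → 104 → 124.
Points — +12 each step: 12, 24, 36, 48, 60, 72, 84 → 96 → 108.
Goals goes 7, 18, 29, 40, 51, 62, 73 → 84 → 95 (+11 each step).
So the next two records are 104 assists, 96 points, 84 goals and 124 assists, 108 points, 95 goals.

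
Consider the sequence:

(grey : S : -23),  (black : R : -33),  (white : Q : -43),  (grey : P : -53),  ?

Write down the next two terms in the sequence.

For the shade, repeats grey → black → white: grey, black, white, grey → black → white.
Letter goes S, R, Q, P → O → N (letters move back 1 place in the alphabet).
Third value: −10 each step; -23, -33, -43, -53 → -63 → -73.
So the next two terms are (black : O : -63) and (white : N : -73).

(black : O : -63), (white : N : -73)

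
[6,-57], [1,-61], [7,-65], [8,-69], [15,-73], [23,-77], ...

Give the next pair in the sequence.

[38,-81]

For the first part, each term is the sum of the two before it: 6, 1, 7, 8, 15, 23 → 38.
Second part — −4 each step: -57, -61, -65, -69, -73, -77 → -81.
So the next pair is [38,-81].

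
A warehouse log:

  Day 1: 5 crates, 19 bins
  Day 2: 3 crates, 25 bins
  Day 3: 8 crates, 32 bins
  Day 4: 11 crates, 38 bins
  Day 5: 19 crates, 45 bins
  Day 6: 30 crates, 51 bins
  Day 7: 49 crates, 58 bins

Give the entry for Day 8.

79 crates, 64 bins

For the crates, each term is the sum of the two before it: 5, 3, 8, 11, 19, 30, 49 → 79.
Bins goes 19, 25, 32, 38, 45, 51, 58 → 64 (alternating steps +6, +7, +6, +7, …).
Combining the parts gives 79 crates, 64 bins.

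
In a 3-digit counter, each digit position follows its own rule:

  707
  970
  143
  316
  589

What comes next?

752

First digit goes 7, 9, 1, 3, 5 → 7 (+2 each step, mod 10).
Second digit: −3 each step, mod 10; 0, 7, 4, 1, 8 → 5.
Third digit — +3 each step, mod 10: 7, 0, 3, 6, 9 → 2.
So the next label is 752.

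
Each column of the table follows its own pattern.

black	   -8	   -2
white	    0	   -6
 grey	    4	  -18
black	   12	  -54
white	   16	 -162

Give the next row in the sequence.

grey  24  -486

Shade: black, white, grey, black, white → grey (repeats black → white → grey).
For the second component, alternating steps +8, +4, +8, +4, …: -8, 0, 4, 12, 16 → 24.
Third component goes -2, -6, -18, -54, -162 → -486 (×3 each step).
So the next row is grey  24  -486.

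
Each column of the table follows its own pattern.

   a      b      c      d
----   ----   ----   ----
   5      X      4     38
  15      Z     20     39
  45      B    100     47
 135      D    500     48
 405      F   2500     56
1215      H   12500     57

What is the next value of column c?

Column c goes 4, 20, 100, 500, 2500, 12500 → 62500 (×5 each step).

62500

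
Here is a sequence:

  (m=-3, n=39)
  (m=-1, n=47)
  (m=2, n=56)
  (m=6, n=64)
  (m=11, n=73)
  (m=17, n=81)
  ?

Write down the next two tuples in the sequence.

M: differences are 2, 3, 4, … (increasing by 1 each time); -3, -1, 2, 6, 11, 17 → 24 → 32.
N: alternating steps +8, +9, +8, +9, …; 39, 47, 56, 64, 73, 81 → 90 → 98.
So the next two tuples are (m=24, n=90) and (m=32, n=98).

(m=24, n=90), (m=32, n=98)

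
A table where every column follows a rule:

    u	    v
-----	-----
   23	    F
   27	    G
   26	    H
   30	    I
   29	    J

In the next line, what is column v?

Column v — letters move forward 1 place in the alphabet: F, G, H, I, J → K.

K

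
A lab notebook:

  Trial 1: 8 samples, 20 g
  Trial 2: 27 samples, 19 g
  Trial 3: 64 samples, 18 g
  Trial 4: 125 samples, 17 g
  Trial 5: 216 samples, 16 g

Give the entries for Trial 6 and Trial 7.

Samples: perfect cubes: 2³, 3³, 4³, …, so 8, 27, 64, 125, 216 → 343 → 512.
For the g, −1 each step: 20, 19, 18, 17, 16 → 15 → 14.
Putting the parts together: 343 samples, 15 g and then 512 samples, 14 g.

343 samples, 15 g; 512 samples, 14 g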